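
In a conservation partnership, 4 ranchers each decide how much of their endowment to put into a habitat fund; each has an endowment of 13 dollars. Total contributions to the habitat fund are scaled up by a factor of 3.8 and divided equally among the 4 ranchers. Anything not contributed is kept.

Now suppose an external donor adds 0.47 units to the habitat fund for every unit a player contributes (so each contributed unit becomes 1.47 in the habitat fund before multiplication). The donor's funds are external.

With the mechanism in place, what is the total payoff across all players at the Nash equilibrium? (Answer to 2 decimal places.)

290.47 dollars

The effective private return per unit is now 3.8 × 1.47 / 4 = 1.3965 > 1, so every player's dominant strategy flips to full contribution.
At the Nash equilibrium everyone contributes 13. Group total payoff = 3.8 × 1.47 × 52 = 290.47.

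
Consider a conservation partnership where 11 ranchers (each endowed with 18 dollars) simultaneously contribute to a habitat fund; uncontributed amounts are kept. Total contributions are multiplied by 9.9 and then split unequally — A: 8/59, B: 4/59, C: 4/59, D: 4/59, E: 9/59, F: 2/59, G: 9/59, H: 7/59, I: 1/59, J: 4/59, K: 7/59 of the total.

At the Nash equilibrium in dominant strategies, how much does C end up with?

A player with share s gets back 9.9·s per unit contributed, so full contribution is dominant for anyone with s > 1/9.9 = 0.1010 and zero contribution is dominant for anyone below.
A, E, G, H and K are above the threshold, contributing 18 each; the remaining 6 contribute 0. Total contributed: 90.
C keeps 18 and receives 9.9 × 90 × 4/59 = 60.41 from the habitat fund, for a payoff of 78.41.

78.41 dollars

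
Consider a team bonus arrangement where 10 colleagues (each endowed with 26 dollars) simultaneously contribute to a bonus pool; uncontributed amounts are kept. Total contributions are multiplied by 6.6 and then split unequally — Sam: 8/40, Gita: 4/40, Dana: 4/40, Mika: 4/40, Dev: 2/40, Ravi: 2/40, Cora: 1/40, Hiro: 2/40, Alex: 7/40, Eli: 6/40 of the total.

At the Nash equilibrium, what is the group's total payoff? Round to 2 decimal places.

For player j, contributing a unit is worthwhile iff 6.6 × (j's share) ≥ 1, i.e. iff j's share is at least 0.1515.
The shares above 0.1515 belong to Sam and Alex, contributing 26 each; the remaining 8 contribute 0. Total contributed: 52.
The bonus pool pays out 6.6 × 52 = 343.20 in total (split across the unequal shares, but the aggregate is all that matters for the group sum).
The 8 free-riders keep 26 each, adding 208. Group total = 208 + 343.20 = 551.20.

551.20 dollars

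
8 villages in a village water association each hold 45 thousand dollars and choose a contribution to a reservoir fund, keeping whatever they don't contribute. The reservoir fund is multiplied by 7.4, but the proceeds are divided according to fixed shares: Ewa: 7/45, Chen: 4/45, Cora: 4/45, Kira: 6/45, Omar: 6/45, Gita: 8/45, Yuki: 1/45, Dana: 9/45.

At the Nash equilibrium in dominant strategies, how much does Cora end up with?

133.80 thousand dollars

A player with share s gets back 7.4·s per unit contributed, so full contribution is dominant for anyone with s > 1/7.4 = 0.1351 and zero contribution is dominant for anyone below.
Ewa, Gita and Dana clear that bar, contributing 45 each; the remaining 5 contribute 0. Total contributed: 135.
Cora keeps 45 and receives 7.4 × 135 × 4/45 = 88.80 from the reservoir fund, for a payoff of 133.80.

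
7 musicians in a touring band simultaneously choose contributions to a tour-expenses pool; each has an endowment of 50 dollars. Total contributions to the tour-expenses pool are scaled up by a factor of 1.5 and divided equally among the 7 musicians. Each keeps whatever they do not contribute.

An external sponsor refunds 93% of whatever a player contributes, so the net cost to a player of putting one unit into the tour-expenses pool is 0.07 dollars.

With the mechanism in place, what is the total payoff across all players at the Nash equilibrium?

The effective private return per unit is now (1.5/7) / 0.07 = 3.0612 > 1, so every player's dominant strategy flips to full contribution.
At the Nash equilibrium everyone contributes 50. Group total payoff = 7 × (50 × 0.93 + 1.5 × 50) = 850.50.

850.50 dollars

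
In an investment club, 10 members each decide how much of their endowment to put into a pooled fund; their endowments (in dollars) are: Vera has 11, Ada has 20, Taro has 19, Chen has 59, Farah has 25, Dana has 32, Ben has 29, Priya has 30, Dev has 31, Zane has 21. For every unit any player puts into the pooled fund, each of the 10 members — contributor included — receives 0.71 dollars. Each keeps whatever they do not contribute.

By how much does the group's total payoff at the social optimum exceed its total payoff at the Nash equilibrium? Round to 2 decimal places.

The private return per contributed unit is 0.71 < 1 for everyone, so the Nash equilibrium is zero contribution and the group total is Σ E_j = 11 + 20 + 19 + 59 + 25 + 32 + 29 + 30 + 31 + 21 = 277.
Each contributed unit returns 7.100 to the group, so the social optimum is full contribution by everyone: group total = 7.100 × 277 = 1966.70.
Efficiency loss = (7.100 − 1) × 277 = 1689.70.

1689.70 dollars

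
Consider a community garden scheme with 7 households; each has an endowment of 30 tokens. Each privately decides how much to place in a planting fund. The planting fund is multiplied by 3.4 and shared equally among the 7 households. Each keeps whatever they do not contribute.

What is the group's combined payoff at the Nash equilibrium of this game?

210.00 tokens

Each contributed unit returns 3.4/7 = 0.4857 to its contributor — below 1 — so contributing 0 is dominant for every player. At the Nash equilibrium everyone keeps their 30, and the group total is 7 × 30 = 210.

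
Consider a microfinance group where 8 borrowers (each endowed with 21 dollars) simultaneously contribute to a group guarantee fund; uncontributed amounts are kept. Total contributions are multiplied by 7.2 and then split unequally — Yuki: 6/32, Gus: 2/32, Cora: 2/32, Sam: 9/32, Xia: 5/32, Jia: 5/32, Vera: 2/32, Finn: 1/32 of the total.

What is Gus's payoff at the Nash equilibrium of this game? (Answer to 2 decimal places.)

58.80 dollars

Player j's private return per contributed unit is 7.2 × (j's share). Contributing is weakly dominant for j when that share is at least 1/7.2 = 0.1389, and contributing 0 is dominant otherwise.
Yuki, Sam, Xia and Jia are above the threshold, contributing 21 each; the remaining 4 contribute 0. Total contributed: 84.
Gus keeps 21 and receives 7.2 × 84 × 2/32 = 37.80 from the group guarantee fund, for a payoff of 58.80.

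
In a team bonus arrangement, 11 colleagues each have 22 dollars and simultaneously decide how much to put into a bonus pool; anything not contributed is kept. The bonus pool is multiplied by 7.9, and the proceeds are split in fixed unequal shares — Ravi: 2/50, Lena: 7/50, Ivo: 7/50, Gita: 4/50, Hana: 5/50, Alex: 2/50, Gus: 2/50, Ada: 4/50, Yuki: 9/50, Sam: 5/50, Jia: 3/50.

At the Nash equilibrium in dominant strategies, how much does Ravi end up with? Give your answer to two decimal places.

For player j, contributing a unit is worthwhile iff 7.9 × (j's share) ≥ 1, i.e. iff j's share is at least 0.1266.
The shares above 0.1266 belong to Lena, Ivo and Yuki, contributing 22 each; the remaining 8 contribute 0. Total contributed: 66.
Ravi keeps 22 and receives 7.9 × 66 × 2/50 = 20.86 from the bonus pool, for a payoff of 42.86.

42.86 dollars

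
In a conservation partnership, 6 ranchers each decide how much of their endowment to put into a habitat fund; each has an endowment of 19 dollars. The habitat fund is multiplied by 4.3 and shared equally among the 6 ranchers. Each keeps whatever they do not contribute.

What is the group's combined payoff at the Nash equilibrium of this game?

114.00 dollars

Each contributed unit returns 4.3/6 = 0.7167 to its contributor — below 1 — so contributing 0 is dominant for every player. At the Nash equilibrium everyone keeps their 19, and the group total is 6 × 19 = 114.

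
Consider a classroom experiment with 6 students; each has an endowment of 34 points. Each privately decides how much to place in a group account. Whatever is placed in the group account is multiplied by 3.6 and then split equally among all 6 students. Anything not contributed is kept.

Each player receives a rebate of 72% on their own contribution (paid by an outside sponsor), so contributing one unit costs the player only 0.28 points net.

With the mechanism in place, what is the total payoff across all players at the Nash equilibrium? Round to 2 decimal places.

881.28 points

Under the mechanism each unit contributed yields (3.6/6) / 0.28 = 2.1429 back to its contributor per unit of net cost, which exceeds 1, making full contribution the dominant choice for everyone.
At the Nash equilibrium everyone contributes 34. Group total payoff = 6 × (34 × 0.72 + 3.6 × 34) = 881.28.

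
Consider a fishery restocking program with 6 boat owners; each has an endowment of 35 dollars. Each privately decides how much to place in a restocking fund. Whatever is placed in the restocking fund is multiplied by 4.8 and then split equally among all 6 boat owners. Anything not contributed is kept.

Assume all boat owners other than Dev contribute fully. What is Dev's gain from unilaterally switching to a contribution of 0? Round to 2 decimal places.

Switching from a contribution of 35 to 0 lets Dev keep an extra 35 dollars, but lowers the restocking fund by 35, which costs Dev their own share of that drop: 4.8/6 × 35 = 28.00.
Net gain = 35 − 28.00 = 7.00. The private return per contributed unit (0.8000) is below 1, so free-riding is indeed the best response regardless of what the others do.

7.00 dollars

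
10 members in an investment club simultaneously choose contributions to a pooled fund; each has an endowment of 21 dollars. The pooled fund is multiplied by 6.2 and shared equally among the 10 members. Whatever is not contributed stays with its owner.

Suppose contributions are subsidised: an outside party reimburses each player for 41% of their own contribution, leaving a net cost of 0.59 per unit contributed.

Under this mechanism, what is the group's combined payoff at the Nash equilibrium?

1388.10 dollars

The effective private return per unit is now (6.2/10) / 0.59 = 1.0508 > 1, so every player's dominant strategy flips to full contribution.
So the Nash equilibrium is full contribution by all 10; the group earns 10 × (21 × 0.41 + 6.2 × 21) = 1388.10.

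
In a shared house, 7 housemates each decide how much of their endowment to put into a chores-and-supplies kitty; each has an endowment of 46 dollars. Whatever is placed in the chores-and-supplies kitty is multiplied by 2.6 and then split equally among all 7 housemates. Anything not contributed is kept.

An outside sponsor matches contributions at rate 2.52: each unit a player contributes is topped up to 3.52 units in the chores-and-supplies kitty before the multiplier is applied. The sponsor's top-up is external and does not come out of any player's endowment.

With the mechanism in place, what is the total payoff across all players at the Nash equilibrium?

With the mechanism, a contributed unit returns 2.6 × 3.52 / 7 = 1.3074 per unit of net cost to the contributor — now above 1 — so contributing fully is weakly dominant for every player.
At the Nash equilibrium everyone contributes 46. Group total payoff = 2.6 × 3.52 × 322 = 2946.94.

2946.94 dollars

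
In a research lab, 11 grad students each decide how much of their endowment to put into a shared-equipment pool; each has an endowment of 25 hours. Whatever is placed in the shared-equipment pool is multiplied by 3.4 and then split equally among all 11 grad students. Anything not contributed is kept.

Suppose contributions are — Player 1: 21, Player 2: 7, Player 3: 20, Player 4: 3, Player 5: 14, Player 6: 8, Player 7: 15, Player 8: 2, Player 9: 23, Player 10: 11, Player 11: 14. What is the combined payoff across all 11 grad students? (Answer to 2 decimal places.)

606.20 hours

Total contributed: 21 + 7 + 20 + 3 + 14 + 8 + 15 + 2 + 23 + 11 + 14 = 138; total kept: 11 × 25 − 138 = 137.
The shared-equipment pool pays out 3.4 × 138 = 469.20 in aggregate.
Group total = 137 + 469.20 = 606.20.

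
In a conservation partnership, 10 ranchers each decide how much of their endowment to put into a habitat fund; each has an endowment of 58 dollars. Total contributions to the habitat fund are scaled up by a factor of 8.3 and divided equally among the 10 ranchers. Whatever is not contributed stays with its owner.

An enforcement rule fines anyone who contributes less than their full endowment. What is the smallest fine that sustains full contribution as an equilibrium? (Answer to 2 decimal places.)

Given the others contribute fully, the best deviation is to contribute 0 (any partial contribution still incurs the fine and gives up units whose private return 0.8300 is below 1).
Deviating from 58 to 0 saves 58 dollars but forfeits the deviator's share of the drop in the habitat fund: 8.3/10 × 58 = 48.14.
So the deviation gain is 58 − 48.14 = 9.86, and the fine must be at least 9.86 dollars to wipe it out.

9.86 dollars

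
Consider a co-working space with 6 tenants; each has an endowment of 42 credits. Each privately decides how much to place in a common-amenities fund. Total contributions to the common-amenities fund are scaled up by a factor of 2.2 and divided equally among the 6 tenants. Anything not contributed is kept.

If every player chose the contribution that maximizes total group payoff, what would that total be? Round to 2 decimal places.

Each contributed unit returns 2.200 to the group as a whole (0.3667 to each of 6 players), which exceeds 1, so the social optimum is full contribution: group total = 2.200 × 252 = 554.40.

554.40 credits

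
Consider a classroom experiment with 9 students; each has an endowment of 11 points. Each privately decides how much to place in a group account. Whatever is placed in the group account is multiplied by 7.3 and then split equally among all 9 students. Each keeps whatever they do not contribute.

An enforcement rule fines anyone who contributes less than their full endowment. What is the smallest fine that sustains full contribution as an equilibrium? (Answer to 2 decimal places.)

Given the others contribute fully, the best deviation is to contribute 0 (any partial contribution still incurs the fine and gives up units whose private return 0.8111 is below 1).
Deviating from 11 to 0 saves 11 points but forfeits the deviator's share of the drop in the group account: 7.3/9 × 11 = 8.92.
So the deviation gain is 11 − 8.92 = 2.08, and the fine must be at least 2.08 points to wipe it out.

2.08 points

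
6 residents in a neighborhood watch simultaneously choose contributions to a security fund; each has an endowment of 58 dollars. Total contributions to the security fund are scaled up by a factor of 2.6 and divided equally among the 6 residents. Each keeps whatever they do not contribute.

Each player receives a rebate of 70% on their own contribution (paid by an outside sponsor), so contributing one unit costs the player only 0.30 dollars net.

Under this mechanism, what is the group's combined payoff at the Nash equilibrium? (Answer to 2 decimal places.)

The effective private return per unit is now (2.6/6) / 0.30 = 1.4444 > 1, so every player's dominant strategy flips to full contribution.
At the Nash equilibrium everyone contributes 58. Group total payoff = 6 × (58 × 0.70 + 2.6 × 58) = 1148.40.

1148.40 dollars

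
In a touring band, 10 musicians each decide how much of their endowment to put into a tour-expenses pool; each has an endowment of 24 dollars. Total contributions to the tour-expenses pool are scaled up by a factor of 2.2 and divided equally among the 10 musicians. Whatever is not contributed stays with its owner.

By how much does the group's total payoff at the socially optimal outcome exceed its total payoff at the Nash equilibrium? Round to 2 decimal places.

Each contributed unit returns 2.2/10 = 0.2200 to its contributor — below 1 — so contributing 0 is dominant for every player. At the Nash equilibrium everyone keeps their 24, and the group total is 10 × 24 = 240.
Each contributed unit returns 2.200 to the group as a whole (0.2200 to each of 10 players), which exceeds 1, so the social optimum is full contribution: group total = 2.200 × 240 = 528.00.
Efficiency loss = 528.00 − 240 = 288.00.

288.00 dollars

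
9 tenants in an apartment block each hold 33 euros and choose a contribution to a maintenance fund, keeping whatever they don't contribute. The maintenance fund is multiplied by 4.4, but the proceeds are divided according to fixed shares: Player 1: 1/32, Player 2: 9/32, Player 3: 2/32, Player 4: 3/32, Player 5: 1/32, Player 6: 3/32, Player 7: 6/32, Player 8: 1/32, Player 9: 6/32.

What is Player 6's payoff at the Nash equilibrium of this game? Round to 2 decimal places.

46.61 euros

A player with share s gets back 4.4·s per unit contributed, so full contribution is dominant for anyone with s > 1/4.4 = 0.2273 and zero contribution is dominant for anyone below.
Only Player 2 (9/32) clears that bar, contributing 33; the remaining 8 contribute 0. Total contributed: 33.
Player 6 keeps 33 and receives 4.4 × 33 × 3/32 = 13.61 from the maintenance fund, for a payoff of 46.61.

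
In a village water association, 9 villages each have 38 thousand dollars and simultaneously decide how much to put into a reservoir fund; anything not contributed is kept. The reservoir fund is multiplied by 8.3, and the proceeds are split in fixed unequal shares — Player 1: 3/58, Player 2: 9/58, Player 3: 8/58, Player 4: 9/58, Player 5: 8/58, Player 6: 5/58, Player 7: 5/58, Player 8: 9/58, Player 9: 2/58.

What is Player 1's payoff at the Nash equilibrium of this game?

119.57 thousand dollars

Player j's private return per contributed unit is 8.3 × (j's share). Contributing is weakly dominant for j when that share is at least 1/8.3 = 0.1205, and contributing 0 is dominant otherwise.
Player 2, Player 3, Player 4, Player 5 and Player 8 are above the threshold, contributing 38 each; the remaining 4 contribute 0. Total contributed: 190.
Player 1 keeps 38 and receives 8.3 × 190 × 3/58 = 81.57 from the reservoir fund, for a payoff of 119.57.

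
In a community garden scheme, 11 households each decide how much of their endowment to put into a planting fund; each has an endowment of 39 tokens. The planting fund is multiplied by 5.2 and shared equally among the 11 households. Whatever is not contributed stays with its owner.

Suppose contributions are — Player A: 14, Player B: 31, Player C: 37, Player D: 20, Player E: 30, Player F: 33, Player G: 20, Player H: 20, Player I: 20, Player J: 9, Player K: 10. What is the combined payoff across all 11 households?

Total contributed: 14 + 31 + 37 + 20 + 30 + 33 + 20 + 20 + 20 + 9 + 10 = 244; total kept: 11 × 39 − 244 = 185.
The planting fund pays out 5.2 × 244 = 1268.80 in aggregate.
Group total = 185 + 1268.80 = 1453.80.

1453.80 tokens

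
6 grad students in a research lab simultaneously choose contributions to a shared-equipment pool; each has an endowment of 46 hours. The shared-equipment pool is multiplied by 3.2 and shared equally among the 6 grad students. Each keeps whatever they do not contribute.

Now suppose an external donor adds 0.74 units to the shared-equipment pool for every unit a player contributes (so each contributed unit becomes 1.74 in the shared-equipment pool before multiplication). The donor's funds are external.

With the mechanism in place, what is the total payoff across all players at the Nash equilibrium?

276.00 hours

The effective private return is 3.2 × 1.74 / 6 = 0.9280, which is still under 1, so the mechanism doesn't change anyone's dominant strategy: zero contribution.
At the Nash equilibrium no one contributes; group total payoff = 6 × 46 = 276.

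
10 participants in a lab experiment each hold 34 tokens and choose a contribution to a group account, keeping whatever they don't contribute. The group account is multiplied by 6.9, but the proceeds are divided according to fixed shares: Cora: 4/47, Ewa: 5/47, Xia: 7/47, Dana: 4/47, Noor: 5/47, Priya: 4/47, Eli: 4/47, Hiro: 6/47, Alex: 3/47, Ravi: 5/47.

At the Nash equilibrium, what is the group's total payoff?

540.60 tokens

For player j, contributing a unit is worthwhile iff 6.9 × (j's share) ≥ 1, i.e. iff j's share is at least 0.1449.
Xia alone (share 7/47) is above the threshold, contributing 34; the remaining 9 contribute 0. Total contributed: 34.
The group account pays out 6.9 × 34 = 234.60 in total (split across the unequal shares, but the aggregate is all that matters for the group sum).
The 9 free-riders keep 34 each, adding 306. Group total = 306 + 234.60 = 540.60.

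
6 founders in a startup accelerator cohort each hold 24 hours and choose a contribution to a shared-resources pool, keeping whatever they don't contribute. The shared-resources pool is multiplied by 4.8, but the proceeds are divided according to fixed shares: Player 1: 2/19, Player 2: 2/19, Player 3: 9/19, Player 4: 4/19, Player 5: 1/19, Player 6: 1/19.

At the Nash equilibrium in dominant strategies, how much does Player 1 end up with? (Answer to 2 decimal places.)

48.25 hours

A player with share s gets back 4.8·s per unit contributed, so full contribution is dominant for anyone with s > 1/4.8 = 0.2083 and zero contribution is dominant for anyone below.
Player 3 and Player 4 are above the threshold, contributing 24 each; the remaining 4 contribute 0. Total contributed: 48.
Player 1 keeps 24 and receives 4.8 × 48 × 2/19 = 24.25 from the shared-resources pool, for a payoff of 48.25.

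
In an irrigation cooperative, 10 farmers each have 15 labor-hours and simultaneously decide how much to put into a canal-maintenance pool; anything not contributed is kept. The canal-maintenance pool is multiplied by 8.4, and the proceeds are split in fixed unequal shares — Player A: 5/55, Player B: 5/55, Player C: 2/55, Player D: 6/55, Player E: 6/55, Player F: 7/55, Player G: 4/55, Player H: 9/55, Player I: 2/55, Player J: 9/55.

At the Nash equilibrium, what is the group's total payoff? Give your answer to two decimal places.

Player j's private return per contributed unit is 8.4 × (j's share). Contributing is weakly dominant for j when that share is at least 1/8.4 = 0.1190, and contributing 0 is dominant otherwise.
The shares above 0.1190 belong to Player F, Player H and Player J, contributing 15 each; the remaining 7 contribute 0. Total contributed: 45.
The canal-maintenance pool pays out 8.4 × 45 = 378.00 in total (split across the unequal shares, but the aggregate is all that matters for the group sum).
The 7 free-riders keep 15 each, adding 105. Group total = 105 + 378.00 = 483.00.

483.00 labor-hours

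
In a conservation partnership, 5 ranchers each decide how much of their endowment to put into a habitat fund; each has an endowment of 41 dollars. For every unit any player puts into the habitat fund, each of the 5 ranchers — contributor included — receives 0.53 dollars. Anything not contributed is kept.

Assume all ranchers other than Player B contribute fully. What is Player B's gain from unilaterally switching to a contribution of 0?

19.27 dollars

Switching from a contribution of 41 to 0 lets Player B keep an extra 41 dollars, but lowers the habitat fund by 41, which costs Player B their own share of that drop: 0.53 × 41 = 21.73.
Net gain = 41 − 21.73 = 19.27. The private return per contributed unit (0.53) is below 1, so free-riding is indeed the best response regardless of what the others do.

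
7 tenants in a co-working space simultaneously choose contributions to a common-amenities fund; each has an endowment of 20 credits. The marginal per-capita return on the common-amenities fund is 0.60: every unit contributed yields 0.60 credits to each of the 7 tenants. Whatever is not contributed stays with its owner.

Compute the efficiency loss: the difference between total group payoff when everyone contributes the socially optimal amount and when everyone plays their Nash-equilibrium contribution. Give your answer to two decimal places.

The private return per contributed unit is 0.60 < 1, so contributing 0 is dominant for every player. At the Nash equilibrium everyone keeps their 20, and the group total is 7 × 20 = 140.
Each contributed unit returns 4.200 to the group as a whole (0.60 to each of 7 players), which exceeds 1, so the social optimum is full contribution: group total = 4.200 × 140 = 588.00.
Efficiency loss = 588.00 − 140 = 448.00.

448.00 credits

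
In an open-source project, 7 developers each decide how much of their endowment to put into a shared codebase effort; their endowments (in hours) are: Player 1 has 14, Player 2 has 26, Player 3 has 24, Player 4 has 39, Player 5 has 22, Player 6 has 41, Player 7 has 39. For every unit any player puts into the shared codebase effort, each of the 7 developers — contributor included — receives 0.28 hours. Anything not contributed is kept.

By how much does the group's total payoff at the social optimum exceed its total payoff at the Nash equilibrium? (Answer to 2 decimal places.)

196.80 hours

The private return per contributed unit is 0.28 < 1 for everyone, so the Nash equilibrium is zero contribution and the group total is Σ E_j = 14 + 26 + 24 + 39 + 22 + 41 + 39 = 205.
Each contributed unit returns 1.960 to the group, so the social optimum is full contribution by everyone: group total = 1.960 × 205 = 401.80.
Efficiency loss = (1.960 − 1) × 205 = 196.80.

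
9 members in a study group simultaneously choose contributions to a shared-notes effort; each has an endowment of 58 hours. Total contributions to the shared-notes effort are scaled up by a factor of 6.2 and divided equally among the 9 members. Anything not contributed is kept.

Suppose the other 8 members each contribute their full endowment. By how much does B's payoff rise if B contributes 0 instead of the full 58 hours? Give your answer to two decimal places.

18.04 hours

Switching from a contribution of 58 to 0 lets B keep an extra 58 hours, but lowers the shared-notes effort by 58, which costs B their own share of that drop: 6.2/9 × 58 = 39.96.
Net gain = 58 − 39.96 = 18.04. The private return per contributed unit (0.6889) is below 1, so free-riding is indeed the best response regardless of what the others do.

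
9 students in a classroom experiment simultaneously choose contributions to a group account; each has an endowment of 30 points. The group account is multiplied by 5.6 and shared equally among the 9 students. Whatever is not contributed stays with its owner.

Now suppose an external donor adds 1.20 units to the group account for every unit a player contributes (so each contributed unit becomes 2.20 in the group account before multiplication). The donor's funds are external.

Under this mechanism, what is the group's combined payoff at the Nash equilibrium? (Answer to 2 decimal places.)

3326.40 points

With the mechanism, a contributed unit returns 5.6 × 2.20 / 9 = 1.3689 per unit of net cost to the contributor — now above 1 — so contributing fully is weakly dominant for every player.
So the Nash equilibrium is full contribution by all 9; the group earns 5.6 × 2.20 × 270 = 3326.40.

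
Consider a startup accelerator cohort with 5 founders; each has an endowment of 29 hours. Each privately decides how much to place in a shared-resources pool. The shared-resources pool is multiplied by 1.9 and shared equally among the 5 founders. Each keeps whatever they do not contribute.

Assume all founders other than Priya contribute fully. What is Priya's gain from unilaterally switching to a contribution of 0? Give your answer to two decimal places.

Switching from a contribution of 29 to 0 lets Priya keep an extra 29 hours, but lowers the shared-resources pool by 29, which costs Priya their own share of that drop: 1.9/5 × 29 = 11.02.
Net gain = 29 − 11.02 = 17.98. The private return per contributed unit (0.3800) is below 1, so free-riding is indeed the best response regardless of what the others do.

17.98 hours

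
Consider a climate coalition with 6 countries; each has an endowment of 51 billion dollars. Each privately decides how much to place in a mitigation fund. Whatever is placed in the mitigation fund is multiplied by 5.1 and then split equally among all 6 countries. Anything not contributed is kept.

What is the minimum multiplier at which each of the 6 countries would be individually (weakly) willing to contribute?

6

A contributed unit returns (multiplier)/6 to its contributor.
This reaches 1 exactly when the multiplier is 6.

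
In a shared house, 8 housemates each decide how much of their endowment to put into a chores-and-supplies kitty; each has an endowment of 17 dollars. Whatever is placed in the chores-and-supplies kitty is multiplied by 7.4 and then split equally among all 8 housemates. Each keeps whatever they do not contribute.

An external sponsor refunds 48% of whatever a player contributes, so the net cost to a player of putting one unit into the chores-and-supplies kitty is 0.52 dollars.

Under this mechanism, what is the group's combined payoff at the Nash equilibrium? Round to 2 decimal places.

1071.68 dollars

The effective private return per unit is now (7.4/8) / 0.52 = 1.7788 > 1, so every player's dominant strategy flips to full contribution.
So the Nash equilibrium is full contribution by all 8; the group earns 8 × (17 × 0.48 + 7.4 × 17) = 1071.68.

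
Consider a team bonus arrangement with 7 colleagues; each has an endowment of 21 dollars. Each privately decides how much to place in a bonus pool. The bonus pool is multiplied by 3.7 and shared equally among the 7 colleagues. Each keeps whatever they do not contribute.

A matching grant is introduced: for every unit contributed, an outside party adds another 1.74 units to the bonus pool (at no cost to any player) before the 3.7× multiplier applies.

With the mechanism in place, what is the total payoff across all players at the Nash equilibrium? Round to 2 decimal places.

1490.29 dollars

With the mechanism, a contributed unit returns 3.7 × 2.74 / 7 = 1.4483 per unit of net cost to the contributor — now above 1 — so contributing fully is weakly dominant for every player.
So the Nash equilibrium is full contribution by all 7; the group earns 3.7 × 2.74 × 147 = 1490.29.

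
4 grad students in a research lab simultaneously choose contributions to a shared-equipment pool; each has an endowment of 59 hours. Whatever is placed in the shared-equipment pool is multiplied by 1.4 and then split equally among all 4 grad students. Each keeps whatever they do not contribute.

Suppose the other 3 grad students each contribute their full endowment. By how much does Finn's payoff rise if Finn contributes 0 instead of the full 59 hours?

38.35 hours

Switching from a contribution of 59 to 0 lets Finn keep an extra 59 hours, but lowers the shared-equipment pool by 59, which costs Finn their own share of that drop: 1.4/4 × 59 = 20.65.
Net gain = 59 − 20.65 = 38.35. The private return per contributed unit (0.3500) is below 1, so free-riding is indeed the best response regardless of what the others do.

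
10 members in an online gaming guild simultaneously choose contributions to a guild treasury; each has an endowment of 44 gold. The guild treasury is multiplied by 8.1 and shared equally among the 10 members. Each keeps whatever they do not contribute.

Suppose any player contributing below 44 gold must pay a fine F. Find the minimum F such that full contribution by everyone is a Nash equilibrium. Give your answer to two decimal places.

8.36 gold

Given the others contribute fully, the best deviation is to contribute 0 (any partial contribution still incurs the fine and gives up units whose private return 0.8100 is below 1).
Deviating from 44 to 0 saves 44 gold but forfeits the deviator's share of the drop in the guild treasury: 8.1/10 × 44 = 35.64.
So the deviation gain is 44 − 35.64 = 8.36, and the fine must be at least 8.36 gold to wipe it out.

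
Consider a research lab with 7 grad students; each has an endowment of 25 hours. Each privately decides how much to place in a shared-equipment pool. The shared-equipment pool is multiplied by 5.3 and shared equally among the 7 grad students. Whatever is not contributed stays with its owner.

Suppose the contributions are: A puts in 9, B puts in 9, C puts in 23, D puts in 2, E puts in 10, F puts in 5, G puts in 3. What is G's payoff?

68.19 hours

Total contributed: 9 + 9 + 23 + 2 + 10 + 5 + 3 = 61.
Each receives 5.3 × 61 / 7 = 46.19 from the shared-equipment pool.
G keeps 25 − 3 = 22, so G's payoff is 22 + 46.19 = 68.19.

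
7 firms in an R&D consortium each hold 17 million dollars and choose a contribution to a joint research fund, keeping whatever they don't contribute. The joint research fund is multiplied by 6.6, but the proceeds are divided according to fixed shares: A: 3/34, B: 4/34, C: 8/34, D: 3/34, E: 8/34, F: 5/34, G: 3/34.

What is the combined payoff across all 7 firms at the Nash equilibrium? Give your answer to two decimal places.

309.40 million dollars

Player j's private return per contributed unit is 6.6 × (j's share). Contributing is weakly dominant for j when that share is at least 1/6.6 = 0.1515, and contributing 0 is dominant otherwise.
C and E are above the threshold, contributing 17 each; the remaining 5 contribute 0. Total contributed: 34.
The joint research fund pays out 6.6 × 34 = 224.40 in total (split across the unequal shares, but the aggregate is all that matters for the group sum).
The 5 free-riders keep 17 each, adding 85. Group total = 85 + 224.40 = 309.40.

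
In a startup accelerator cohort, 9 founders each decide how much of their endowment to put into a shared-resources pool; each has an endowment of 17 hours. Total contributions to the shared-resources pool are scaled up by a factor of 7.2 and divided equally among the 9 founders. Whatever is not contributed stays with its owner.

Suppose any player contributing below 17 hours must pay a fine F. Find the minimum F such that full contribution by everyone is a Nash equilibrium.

3.40 hours

Given the others contribute fully, the best deviation is to contribute 0 (any partial contribution still incurs the fine and gives up units whose private return 0.8000 is below 1).
Deviating from 17 to 0 saves 17 hours but forfeits the deviator's share of the drop in the shared-resources pool: 7.2/9 × 17 = 13.60.
So the deviation gain is 17 − 13.60 = 3.40, and the fine must be at least 3.40 hours to wipe it out.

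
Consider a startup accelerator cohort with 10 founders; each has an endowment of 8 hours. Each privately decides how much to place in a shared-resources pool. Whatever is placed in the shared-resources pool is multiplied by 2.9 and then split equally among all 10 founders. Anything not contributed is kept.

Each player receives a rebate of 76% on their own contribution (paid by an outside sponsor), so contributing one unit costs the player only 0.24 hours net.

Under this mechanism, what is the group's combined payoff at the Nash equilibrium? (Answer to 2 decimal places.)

292.80 hours

Under the mechanism each unit contributed yields (2.9/10) / 0.24 = 1.2083 back to its contributor per unit of net cost, which exceeds 1, making full contribution the dominant choice for everyone.
At the Nash equilibrium everyone contributes 8. Group total payoff = 10 × (8 × 0.76 + 2.9 × 8) = 292.80.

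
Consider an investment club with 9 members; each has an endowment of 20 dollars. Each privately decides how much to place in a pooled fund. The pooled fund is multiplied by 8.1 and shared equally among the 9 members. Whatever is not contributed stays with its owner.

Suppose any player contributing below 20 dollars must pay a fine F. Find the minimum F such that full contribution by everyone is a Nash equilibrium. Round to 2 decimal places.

2.00 dollars

Given the others contribute fully, the best deviation is to contribute 0 (any partial contribution still incurs the fine and gives up units whose private return 0.9000 is below 1).
Deviating from 20 to 0 saves 20 dollars but forfeits the deviator's share of the drop in the pooled fund: 8.1/9 × 20 = 18.00.
So the deviation gain is 20 − 18.00 = 2.00, and the fine must be at least 2.00 dollars to wipe it out.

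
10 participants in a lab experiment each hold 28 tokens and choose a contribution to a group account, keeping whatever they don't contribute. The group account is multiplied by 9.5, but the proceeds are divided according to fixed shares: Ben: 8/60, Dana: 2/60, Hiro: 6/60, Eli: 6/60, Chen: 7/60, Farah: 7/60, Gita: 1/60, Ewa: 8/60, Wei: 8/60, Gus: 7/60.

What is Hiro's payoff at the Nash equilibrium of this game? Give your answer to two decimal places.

187.60 tokens

Each unit j contributes comes back to j as 9.5 × (j's share), so j prefers to contribute only if that share exceeds 1/9.5 = 0.1053; otherwise keeping the unit dominates.
The shares above 0.1053 belong to Ben, Chen, Farah, Ewa, Wei and Gus, contributing 28 each; the remaining 4 contribute 0. Total contributed: 168.
Hiro keeps 28 and receives 9.5 × 168 × 6/60 = 159.60 from the group account, for a payoff of 187.60.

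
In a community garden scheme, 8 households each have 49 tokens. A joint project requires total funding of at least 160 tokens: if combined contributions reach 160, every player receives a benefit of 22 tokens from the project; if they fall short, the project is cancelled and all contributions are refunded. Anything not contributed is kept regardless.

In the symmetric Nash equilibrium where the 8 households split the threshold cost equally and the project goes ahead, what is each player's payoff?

Equal share of the threshold: 160/8 = 20.
At this profile no one gains by cutting their contribution: any cut drops the total below 160, the project is cancelled, contributions are refunded, and the deviator ends with 49, which is less than 49 − 20 + 22 = 51. Contributing more than 20 just wastes the excess. So contributing exactly 20 is a best response.
Each player's payoff: 49 − 20 + 22 = 51.

51 tokens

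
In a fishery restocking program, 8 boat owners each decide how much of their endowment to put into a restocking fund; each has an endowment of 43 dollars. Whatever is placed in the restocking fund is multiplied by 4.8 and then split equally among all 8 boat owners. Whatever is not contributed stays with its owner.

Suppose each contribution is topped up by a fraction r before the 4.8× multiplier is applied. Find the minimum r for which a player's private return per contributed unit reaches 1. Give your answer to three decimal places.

With matching at rate r, one contributed unit becomes (1 + r) in the restocking fund and returns 4.8 × (1 + r) / 8 to the contributor.
Setting this equal to 1: 1 + r = 8/4.8 = 1.6667.
So the minimum matching rate is r = 1.6667 − 1 = 0.667.

0.667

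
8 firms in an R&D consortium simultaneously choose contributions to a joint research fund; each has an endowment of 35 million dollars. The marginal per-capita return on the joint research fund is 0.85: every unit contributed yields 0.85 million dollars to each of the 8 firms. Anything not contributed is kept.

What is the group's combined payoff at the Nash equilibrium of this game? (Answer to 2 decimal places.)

The private return per contributed unit is 0.85 < 1, so contributing 0 is dominant for every player. At the Nash equilibrium everyone keeps their 35, and the group total is 8 × 35 = 280.

280.00 million dollars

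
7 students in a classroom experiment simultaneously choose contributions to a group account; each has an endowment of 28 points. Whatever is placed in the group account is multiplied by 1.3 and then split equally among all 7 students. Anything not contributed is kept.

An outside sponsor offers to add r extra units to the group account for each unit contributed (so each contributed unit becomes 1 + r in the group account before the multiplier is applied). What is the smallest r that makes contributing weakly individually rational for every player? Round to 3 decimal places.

4.385

With matching at rate r, one contributed unit becomes (1 + r) in the group account and returns 1.3 × (1 + r) / 7 to the contributor.
Setting this equal to 1: 1 + r = 7/1.3 = 5.3846.
So the minimum matching rate is r = 5.3846 − 1 = 4.385.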